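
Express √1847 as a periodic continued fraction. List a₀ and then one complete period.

a₀ = ⌊√1847⌋ = 42.
With m₀=0, d₀=1 and mₖ₊₁ = dₖaₖ − mₖ, dₖ₊₁ = (n − mₖ₊₁²)/dₖ, aₖ₊₁ = ⌊(a₀+mₖ₊₁)/dₖ₊₁⌋:
  k=1: m=42, d=83, a=1
  k=2: m=41, d=2, a=41
  k=3: m=41, d=83, a=1
  k=4: m=42, d=1, a=84
d=1 and a=2a₀=84 at k=4, so the next step gives (m, d) = (42, 83) again — its k=1 value — and the period has length 4.

[42; 1, 41, 1, 84]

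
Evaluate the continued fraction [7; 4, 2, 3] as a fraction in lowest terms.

Using pₖ = aₖpₖ₋₁ + pₖ₋₂ and qₖ = aₖqₖ₋₁ + qₖ₋₂:
  k=0: a=7, p=7, q=1
  k=1: a=4, p=29, q=4
  k=2: a=2, p=65, q=9
  k=3: a=3, p=224, q=31

224/31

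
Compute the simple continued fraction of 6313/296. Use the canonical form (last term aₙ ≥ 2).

6313 = 21×296 + 97
296 = 3×97 + 5
97 = 19×5 + 2
5 = 2×2 + 1
2 = 2×1 + 0  (stop)
So 6313/296 = [21; 3, 19, 2, 2].

[21; 3, 19, 2, 2]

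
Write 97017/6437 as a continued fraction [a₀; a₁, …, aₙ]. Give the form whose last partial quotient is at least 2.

97017 = 15*6437 + 462
6437 = 13*462 + 431
462 = 1*431 + 31
431 = 13*31 + 28
31 = 1*28 + 3
28 = 9*3 + 1
3 = 3*1 + 0  (stop)
So 97017/6437 = [15; 13, 1, 13, 1, 9, 3].

[15; 13, 1, 13, 1, 9, 3]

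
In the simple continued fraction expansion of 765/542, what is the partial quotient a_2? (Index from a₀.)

765 = 1·542 + 223   →  a_0 = 1
542 = 2·223 + 96   →  a_1 = 2
223 = 2·96 + 31   →  a_2 = 2

2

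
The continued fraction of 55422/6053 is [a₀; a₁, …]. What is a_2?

55422 = 9·6053 + 945   →  a_0 = 9
6053 = 6·945 + 383   →  a_1 = 6
945 = 2·383 + 179   →  a_2 = 2

2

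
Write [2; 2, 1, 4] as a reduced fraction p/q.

Using pₖ = aₖpₖ₋₁ + pₖ₋₂ and qₖ = aₖqₖ₋₁ + qₖ₋₂:
  k=0: a=2, p=2, q=1
  k=1: a=2, p=5, q=2
  k=2: a=1, p=7, q=3
  k=3: a=4, p=33, q=14

33/14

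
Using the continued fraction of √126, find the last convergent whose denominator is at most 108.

√126 = [11; 4, 2, 4, 22, …] (period length 4).
Convergents:
  p_0/q_0 = 11/1
  p_1/q_1 = 45/4
  p_2/q_2 = 101/9
  p_3/q_3 = 449/40
  p_4/q_4 = 9979/889
q_3 = 40 ≤ 108 < 889 = q_4, so the answer is 449/40.

449/40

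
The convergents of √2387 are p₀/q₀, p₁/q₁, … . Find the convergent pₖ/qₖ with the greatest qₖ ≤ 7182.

√2387 = [48; 1, 5, 1, 96, …] (period length 4).
Convergents:
  p_0/q_0 = 48/1
  p_1/q_1 = 49/1
  p_2/q_2 = 293/6
  p_3/q_3 = 342/7
  p_4/q_4 = 33125/678
  p_5/q_5 = 33467/685
  p_6/q_6 = 200460/4103
  p_7/q_7 = 233927/4788
  p_8/q_8 = 22657452/463751
q_7 = 4788 ≤ 7182 < 463751 = q_8, so the answer is 233927/4788.

233927/4788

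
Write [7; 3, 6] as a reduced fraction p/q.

Using pₖ = aₖpₖ₋₁ + pₖ₋₂ and qₖ = aₖqₖ₋₁ + qₖ₋₂:
  k=0: a=7, p=7, q=1
  k=1: a=3, p=22, q=3
  k=2: a=6, p=139, q=19

139/19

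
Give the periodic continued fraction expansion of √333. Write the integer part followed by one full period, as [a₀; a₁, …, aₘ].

a₀ = ⌊√333⌋ = 18.
With m₀=0, d₀=1 and mₖ₊₁ = dₖaₖ − mₖ, dₖ₊₁ = (n − mₖ₊₁²)/dₖ, aₖ₊₁ = ⌊(a₀+mₖ₊₁)/dₖ₊₁⌋:
  k=1: m=18, d=9, a=4
  k=2: m=18, d=1, a=36
d=1 and a=2a₀=36 at k=2, so the next step gives (m, d) = (18, 9) again — its k=1 value — and the period has length 2.

[18; 4, 36]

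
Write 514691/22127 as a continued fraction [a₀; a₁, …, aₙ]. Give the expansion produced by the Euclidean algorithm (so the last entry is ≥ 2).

514691 = 23*22127 + 5770
22127 = 3*5770 + 4817
5770 = 1*4817 + 953
4817 = 5*953 + 52
953 = 18*52 + 17
52 = 3*17 + 1
17 = 17*1 + 0  (stop)
So 514691/22127 = [23; 3, 1, 5, 18, 3, 17].

[23; 3, 1, 5, 18, 3, 17]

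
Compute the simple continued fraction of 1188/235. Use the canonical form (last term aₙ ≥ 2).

[5; 18, 13]

1188 = 5·235 + 13
235 = 18·13 + 1
13 = 13·1 + 0  (stop)
So 1188/235 = [5; 18, 13].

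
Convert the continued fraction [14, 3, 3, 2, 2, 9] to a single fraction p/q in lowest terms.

Using pₖ = aₖpₖ₋₁ + pₖ₋₂ and qₖ = aₖqₖ₋₁ + qₖ₋₂:
  k=0: a=14, p=14, q=1
  k=1: a=3, p=43, q=3
  k=2: a=3, p=143, q=10
  k=3: a=2, p=329, q=23
  k=4: a=2, p=801, q=56
  k=5: a=9, p=7538, q=527

7538/527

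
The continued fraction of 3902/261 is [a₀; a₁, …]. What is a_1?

3902 = 14·261 + 248   →  a_0 = 14
261 = 1·248 + 13   →  a_1 = 1

1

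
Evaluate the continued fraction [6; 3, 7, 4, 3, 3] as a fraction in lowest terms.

Using pₖ = aₖpₖ₋₁ + pₖ₋₂ and qₖ = aₖqₖ₋₁ + qₖ₋₂:
  k=0: a=6, p=6, q=1
  k=1: a=3, p=19, q=3
  k=2: a=7, p=139, q=22
  k=3: a=4, p=575, q=91
  k=4: a=3, p=1864, q=295
  k=5: a=3, p=6167, q=976

6167/976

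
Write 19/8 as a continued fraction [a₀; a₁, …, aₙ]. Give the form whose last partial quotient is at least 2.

19 = 2×8 + 3
8 = 2×3 + 2
3 = 1×2 + 1
2 = 2×1 + 0  (stop)
So 19/8 = [2; 2, 1, 2].

[2; 2, 1, 2]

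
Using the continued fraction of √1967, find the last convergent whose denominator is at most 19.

754/17

√1967 = [44; 2, 1, 5, 1, 2, 88, …] (period length 6).
Convergents:
  p_0/q_0 = 44/1
  p_1/q_1 = 89/2
  p_2/q_2 = 133/3
  p_3/q_3 = 754/17
  p_4/q_4 = 887/20
q_3 = 17 ≤ 19 < 20 = q_4, so the answer is 754/17.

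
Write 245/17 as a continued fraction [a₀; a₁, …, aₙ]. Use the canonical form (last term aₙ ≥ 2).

[14; 2, 2, 3]

245 = 14×17 + 7
17 = 2×7 + 3
7 = 2×3 + 1
3 = 3×1 + 0  (stop)
So 245/17 = [14; 2, 2, 3].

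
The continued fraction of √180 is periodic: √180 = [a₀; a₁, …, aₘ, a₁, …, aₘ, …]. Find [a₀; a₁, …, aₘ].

[13; 2, 2, 2, 26]

a₀ = ⌊√180⌋ = 13.
With m₀=0, d₀=1 and mₖ₊₁ = dₖaₖ − mₖ, dₖ₊₁ = (n − mₖ₊₁²)/dₖ, aₖ₊₁ = ⌊(a₀+mₖ₊₁)/dₖ₊₁⌋:
  k=1: m=13, d=11, a=2
  k=2: m=9, d=9, a=2
  k=3: m=9, d=11, a=2
  k=4: m=13, d=1, a=26
d=1 and a=2a₀=26 at k=4, so the next step gives (m, d) = (13, 11) again — its k=1 value — and the period has length 4.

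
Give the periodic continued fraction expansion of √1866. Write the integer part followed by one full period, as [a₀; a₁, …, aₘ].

[43; 5, 14, 5, 86]

a₀ = ⌊√1866⌋ = 43.
With m₀=0, d₀=1 and mₖ₊₁ = dₖaₖ − mₖ, dₖ₊₁ = (n − mₖ₊₁²)/dₖ, aₖ₊₁ = ⌊(a₀+mₖ₊₁)/dₖ₊₁⌋:
  k=1: m=43, d=17, a=5
  k=2: m=42, d=6, a=14
  k=3: m=42, d=17, a=5
  k=4: m=43, d=1, a=86
d=1 and a=2a₀=86 at k=4, so the next step gives (m, d) = (43, 17) again — its k=1 value — and the period has length 4.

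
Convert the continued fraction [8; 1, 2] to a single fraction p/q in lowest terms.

Using pₖ = aₖpₖ₋₁ + pₖ₋₂ and qₖ = aₖqₖ₋₁ + qₖ₋₂:
  k=0: a=8, p=8, q=1
  k=1: a=1, p=9, q=1
  k=2: a=2, p=26, q=3

26/3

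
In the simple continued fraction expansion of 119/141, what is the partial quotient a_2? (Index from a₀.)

119 = 0·141 + 119   →  a_0 = 0
141 = 1·119 + 22   →  a_1 = 1
119 = 5·22 + 9   →  a_2 = 5

5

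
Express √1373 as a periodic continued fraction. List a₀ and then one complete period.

[37; 18, 1, 1, 18, 74]

a₀ = ⌊√1373⌋ = 37.
With m₀=0, d₀=1 and mₖ₊₁ = dₖaₖ − mₖ, dₖ₊₁ = (n − mₖ₊₁²)/dₖ, aₖ₊₁ = ⌊(a₀+mₖ₊₁)/dₖ₊₁⌋:
  k=1: m=37, d=4, a=18
  k=2: m=35, d=37, a=1
  k=3: m=2, d=37, a=1
  k=4: m=35, d=4, a=18
  k=5: m=37, d=1, a=74
d=1 and a=2a₀=74 at k=5, so the next step gives (m, d) = (37, 4) again — its k=1 value — and the period has length 5.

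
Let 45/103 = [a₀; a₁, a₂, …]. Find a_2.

45 = 0·103 + 45   →  a_0 = 0
103 = 2·45 + 13   →  a_1 = 2
45 = 3·13 + 6   →  a_2 = 3

3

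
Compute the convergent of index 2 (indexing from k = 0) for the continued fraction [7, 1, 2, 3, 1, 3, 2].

Using pₖ = aₖpₖ₋₁ + pₖ₋₂, qₖ = aₖqₖ₋₁ + qₖ₋₂ (with p₋₁=1, p₋₂=0, q₋₁=0, q₋₂=1):
  k=0: a=7, p=7, q=1
  k=1: a=1, p=8, q=1
  k=2: a=2, p=23, q=3

23/3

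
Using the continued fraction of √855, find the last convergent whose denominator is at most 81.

731/25

√855 = [29; 4, 6, 4, 58, …] (period length 4).
Convergents:
  p_0/q_0 = 29/1
  p_1/q_1 = 117/4
  p_2/q_2 = 731/25
  p_3/q_3 = 3041/104
q_2 = 25 ≤ 81 < 104 = q_3, so the answer is 731/25.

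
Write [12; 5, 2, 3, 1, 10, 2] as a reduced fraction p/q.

Using pₖ = aₖpₖ₋₁ + pₖ₋₂ and qₖ = aₖqₖ₋₁ + qₖ₋₂:
  k=0: a=12, p=12, q=1
  k=1: a=5, p=61, q=5
  k=2: a=2, p=134, q=11
  k=3: a=3, p=463, q=38
  k=4: a=1, p=597, q=49
  k=5: a=10, p=6433, q=528
  k=6: a=2, p=13463, q=1105

13463/1105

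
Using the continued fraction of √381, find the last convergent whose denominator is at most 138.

√381 = [19; 1, 1, 12, 1, 1, 38, …] (period length 6).
Convergents:
  p_0/q_0 = 19/1
  p_1/q_1 = 20/1
  p_2/q_2 = 39/2
  p_3/q_3 = 488/25
  p_4/q_4 = 527/27
  p_5/q_5 = 1015/52
  p_6/q_6 = 39097/2003
q_5 = 52 ≤ 138 < 2003 = q_6, so the answer is 1015/52.

1015/52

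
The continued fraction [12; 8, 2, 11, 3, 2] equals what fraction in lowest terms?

16953/1399

Using pₖ = aₖpₖ₋₁ + pₖ₋₂ and qₖ = aₖqₖ₋₁ + qₖ₋₂:
  k=0: a=12, p=12, q=1
  k=1: a=8, p=97, q=8
  k=2: a=2, p=206, q=17
  k=3: a=11, p=2363, q=195
  k=4: a=3, p=7295, q=602
  k=5: a=2, p=16953, q=1399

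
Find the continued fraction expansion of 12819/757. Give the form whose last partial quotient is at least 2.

[16; 1, 14, 7, 7]

12819 = 16·757 + 707
757 = 1·707 + 50
707 = 14·50 + 7
50 = 7·7 + 1
7 = 7·1 + 0  (stop)
So 12819/757 = [16; 1, 14, 7, 7].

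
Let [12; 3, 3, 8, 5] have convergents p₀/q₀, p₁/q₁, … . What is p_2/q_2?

123/10

Using pₖ = aₖpₖ₋₁ + pₖ₋₂, qₖ = aₖqₖ₋₁ + qₖ₋₂ (with p₋₁=1, p₋₂=0, q₋₁=0, q₋₂=1):
  k=0: a=12, p=12, q=1
  k=1: a=3, p=37, q=3
  k=2: a=3, p=123, q=10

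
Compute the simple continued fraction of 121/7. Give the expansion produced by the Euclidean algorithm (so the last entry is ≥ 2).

121 = 17·7 + 2
7 = 3·2 + 1
2 = 2·1 + 0  (stop)
So 121/7 = [17; 3, 2].

[17; 3, 2]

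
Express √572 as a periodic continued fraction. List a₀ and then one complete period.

[23; 1, 10, 1, 46]

a₀ = ⌊√572⌋ = 23.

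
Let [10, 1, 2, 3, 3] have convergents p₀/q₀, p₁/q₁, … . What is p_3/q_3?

Using pₖ = aₖpₖ₋₁ + pₖ₋₂, qₖ = aₖqₖ₋₁ + qₖ₋₂ (with p₋₁=1, p₋₂=0, q₋₁=0, q₋₂=1):
  k=0: a=10, p=10, q=1
  k=1: a=1, p=11, q=1
  k=2: a=2, p=32, q=3
  k=3: a=3, p=107, q=10

107/10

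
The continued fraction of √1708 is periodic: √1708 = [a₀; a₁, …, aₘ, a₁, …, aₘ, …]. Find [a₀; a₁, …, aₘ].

[41; 3, 20, 3, 82]

a₀ = ⌊√1708⌋ = 41.
With m₀=0, d₀=1 and mₖ₊₁ = dₖaₖ − mₖ, dₖ₊₁ = (n − mₖ₊₁²)/dₖ, aₖ₊₁ = ⌊(a₀+mₖ₊₁)/dₖ₊₁⌋:
  k=1: m=41, d=27, a=3
  k=2: m=40, d=4, a=20
  k=3: m=40, d=27, a=3
  k=4: m=41, d=1, a=82
d=1 and a=2a₀=82 at k=4, so the next step gives (m, d) = (41, 27) again — its k=1 value — and the period has length 4.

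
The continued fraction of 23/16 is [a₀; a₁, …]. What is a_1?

23 = 1·16 + 7   →  a_0 = 1
16 = 2·7 + 2   →  a_1 = 2

2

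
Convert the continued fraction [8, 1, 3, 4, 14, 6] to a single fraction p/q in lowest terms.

Using pₖ = aₖpₖ₋₁ + pₖ₋₂ and qₖ = aₖqₖ₋₁ + qₖ₋₂:
  k=0: a=8, p=8, q=1
  k=1: a=1, p=9, q=1
  k=2: a=3, p=35, q=4
  k=3: a=4, p=149, q=17
  k=4: a=14, p=2121, q=242
  k=5: a=6, p=12875, q=1469

12875/1469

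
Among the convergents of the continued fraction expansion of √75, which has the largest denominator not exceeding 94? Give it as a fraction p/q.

√75 = [8; 1, 1, 1, 16, …] (period length 4).
Convergents:
  p_0/q_0 = 8/1
  p_1/q_1 = 9/1
  p_2/q_2 = 17/2
  p_3/q_3 = 26/3
  p_4/q_4 = 433/50
  p_5/q_5 = 459/53
  p_6/q_6 = 892/103
q_5 = 53 ≤ 94 < 103 = q_6, so the answer is 459/53.

459/53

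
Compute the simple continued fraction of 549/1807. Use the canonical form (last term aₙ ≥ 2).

549 = 0*1807 + 549
1807 = 3*549 + 160
549 = 3*160 + 69
160 = 2*69 + 22
69 = 3*22 + 3
22 = 7*3 + 1
3 = 3*1 + 0  (stop)
So 549/1807 = [0; 3, 3, 2, 3, 7, 3].

[0; 3, 3, 2, 3, 7, 3]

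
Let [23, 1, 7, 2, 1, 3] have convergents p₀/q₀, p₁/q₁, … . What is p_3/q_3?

406/17

Using pₖ = aₖpₖ₋₁ + pₖ₋₂, qₖ = aₖqₖ₋₁ + qₖ₋₂ (with p₋₁=1, p₋₂=0, q₋₁=0, q₋₂=1):
  k=0: a=23, p=23, q=1
  k=1: a=1, p=24, q=1
  k=2: a=7, p=191, q=8
  k=3: a=2, p=406, q=17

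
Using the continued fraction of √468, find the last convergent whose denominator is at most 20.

√468 = [21; 1, 1, 1, 2, 1, 1, 1, 42, …] (period length 8).
Convergents:
  p_0/q_0 = 21/1
  p_1/q_1 = 22/1
  p_2/q_2 = 43/2
  p_3/q_3 = 65/3
  p_4/q_4 = 173/8
  p_5/q_5 = 238/11
  p_6/q_6 = 411/19
  p_7/q_7 = 649/30
q_6 = 19 ≤ 20 < 30 = q_7, so the answer is 411/19.

411/19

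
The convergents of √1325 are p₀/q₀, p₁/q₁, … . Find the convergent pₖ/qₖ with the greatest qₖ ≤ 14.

182/5

√1325 = [36; 2, 2, 72, …] (period length 3).
Convergents:
  p_0/q_0 = 36/1
  p_1/q_1 = 73/2
  p_2/q_2 = 182/5
  p_3/q_3 = 13177/362
q_2 = 5 ≤ 14 < 362 = q_3, so the answer is 182/5.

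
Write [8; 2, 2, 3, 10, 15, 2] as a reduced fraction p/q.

Using pₖ = aₖpₖ₋₁ + pₖ₋₂ and qₖ = aₖqₖ₋₁ + qₖ₋₂:
  k=0: a=8, p=8, q=1
  k=1: a=2, p=17, q=2
  k=2: a=2, p=42, q=5
  k=3: a=3, p=143, q=17
  k=4: a=10, p=1472, q=175
  k=5: a=15, p=22223, q=2642
  k=6: a=2, p=45918, q=5459

45918/5459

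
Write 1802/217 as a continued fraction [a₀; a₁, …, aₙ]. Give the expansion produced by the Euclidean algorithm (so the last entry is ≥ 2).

1802 = 8×217 + 66
217 = 3×66 + 19
66 = 3×19 + 9
19 = 2×9 + 1
9 = 9×1 + 0  (stop)
So 1802/217 = [8; 3, 3, 2, 9].

[8; 3, 3, 2, 9]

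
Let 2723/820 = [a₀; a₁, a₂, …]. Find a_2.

8

2723 = 3·820 + 263   →  a_0 = 3
820 = 3·263 + 31   →  a_1 = 3
263 = 8·31 + 15   →  a_2 = 8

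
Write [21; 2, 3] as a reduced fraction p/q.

Using pₖ = aₖpₖ₋₁ + pₖ₋₂ and qₖ = aₖqₖ₋₁ + qₖ₋₂:
  k=0: a=21, p=21, q=1
  k=1: a=2, p=43, q=2
  k=2: a=3, p=150, q=7

150/7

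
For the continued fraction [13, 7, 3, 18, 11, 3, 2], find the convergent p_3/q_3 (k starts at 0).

5294/403

Using pₖ = aₖpₖ₋₁ + pₖ₋₂, qₖ = aₖqₖ₋₁ + qₖ₋₂ (with p₋₁=1, p₋₂=0, q₋₁=0, q₋₂=1):
  k=0: a=13, p=13, q=1
  k=1: a=7, p=92, q=7
  k=2: a=3, p=289, q=22
  k=3: a=18, p=5294, q=403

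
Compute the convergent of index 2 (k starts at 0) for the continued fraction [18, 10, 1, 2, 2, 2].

Using pₖ = aₖpₖ₋₁ + pₖ₋₂, qₖ = aₖqₖ₋₁ + qₖ₋₂ (with p₋₁=1, p₋₂=0, q₋₁=0, q₋₂=1):
  k=0: a=18, p=18, q=1
  k=1: a=10, p=181, q=10
  k=2: a=1, p=199, q=11

199/11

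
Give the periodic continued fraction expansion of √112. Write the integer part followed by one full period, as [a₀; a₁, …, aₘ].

[10; 1, 1, 2, 1, 1, 20]

a₀ = ⌊√112⌋ = 10.
With m₀=0, d₀=1 and mₖ₊₁ = dₖaₖ − mₖ, dₖ₊₁ = (n − mₖ₊₁²)/dₖ, aₖ₊₁ = ⌊(a₀+mₖ₊₁)/dₖ₊₁⌋:
  k=1: m=10, d=12, a=1
  k=2: m=2, d=9, a=1
  k=3: m=7, d=7, a=2
  k=4: m=7, d=9, a=1
  k=5: m=2, d=12, a=1
  k=6: m=10, d=1, a=20
d=1 and a=2a₀=20 at k=6, so the next step gives (m, d) = (10, 12) again — its k=1 value — and the period has length 6.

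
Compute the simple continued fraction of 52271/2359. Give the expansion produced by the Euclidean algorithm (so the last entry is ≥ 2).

52271 = 22·2359 + 373
2359 = 6·373 + 121
373 = 3·121 + 10
121 = 12·10 + 1
10 = 10·1 + 0  (stop)
So 52271/2359 = [22; 6, 3, 12, 10].

[22; 6, 3, 12, 10]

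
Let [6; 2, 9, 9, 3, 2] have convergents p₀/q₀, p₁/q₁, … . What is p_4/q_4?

3483/538

Using pₖ = aₖpₖ₋₁ + pₖ₋₂, qₖ = aₖqₖ₋₁ + qₖ₋₂ (with p₋₁=1, p₋₂=0, q₋₁=0, q₋₂=1):
  k=0: a=6, p=6, q=1
  k=1: a=2, p=13, q=2
  k=2: a=9, p=123, q=19
  k=3: a=9, p=1120, q=173
  k=4: a=3, p=3483, q=538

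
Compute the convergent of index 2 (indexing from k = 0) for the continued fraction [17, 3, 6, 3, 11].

Using pₖ = aₖpₖ₋₁ + pₖ₋₂, qₖ = aₖqₖ₋₁ + qₖ₋₂ (with p₋₁=1, p₋₂=0, q₋₁=0, q₋₂=1):
  k=0: a=17, p=17, q=1
  k=1: a=3, p=52, q=3
  k=2: a=6, p=329, q=19

329/19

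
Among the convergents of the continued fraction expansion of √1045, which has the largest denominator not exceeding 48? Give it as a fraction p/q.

1487/46

√1045 = [32; 3, 15, 1, 4, 1, 15, 3, 64, …] (period length 8).
Convergents:
  p_0/q_0 = 32/1
  p_1/q_1 = 97/3
  p_2/q_2 = 1487/46
  p_3/q_3 = 1584/49
q_2 = 46 ≤ 48 < 49 = q_3, so the answer is 1487/46.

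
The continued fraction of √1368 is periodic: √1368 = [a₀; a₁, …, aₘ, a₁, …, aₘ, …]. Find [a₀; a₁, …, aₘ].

[36; 1, 72]

a₀ = ⌊√1368⌋ = 36.
With m₀=0, d₀=1 and mₖ₊₁ = dₖaₖ − mₖ, dₖ₊₁ = (n − mₖ₊₁²)/dₖ, aₖ₊₁ = ⌊(a₀+mₖ₊₁)/dₖ₊₁⌋:
  k=1: m=36, d=72, a=1
  k=2: m=36, d=1, a=72
d=1 and a=2a₀=72 at k=2, so the next step gives (m, d) = (36, 72) again — its k=1 value — and the period has length 2.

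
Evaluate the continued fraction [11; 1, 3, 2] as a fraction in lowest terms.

106/9

Using pₖ = aₖpₖ₋₁ + pₖ₋₂ and qₖ = aₖqₖ₋₁ + qₖ₋₂:
  k=0: a=11, p=11, q=1
  k=1: a=1, p=12, q=1
  k=2: a=3, p=47, q=4
  k=3: a=2, p=106, q=9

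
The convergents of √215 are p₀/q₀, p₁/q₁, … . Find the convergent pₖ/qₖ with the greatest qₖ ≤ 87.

√215 = [14; 1, 1, 1, 28, …] (period length 4).
Convergents:
  p_0/q_0 = 14/1
  p_1/q_1 = 15/1
  p_2/q_2 = 29/2
  p_3/q_3 = 44/3
  p_4/q_4 = 1261/86
  p_5/q_5 = 1305/89
q_4 = 86 ≤ 87 < 89 = q_5, so the answer is 1261/86.

1261/86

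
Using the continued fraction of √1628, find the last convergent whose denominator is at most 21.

807/20

√1628 = [40; 2, 1, 6, 1, 2, 80, …] (period length 6).
Convergents:
  p_0/q_0 = 40/1
  p_1/q_1 = 81/2
  p_2/q_2 = 121/3
  p_3/q_3 = 807/20
  p_4/q_4 = 928/23
q_3 = 20 ≤ 21 < 23 = q_4, so the answer is 807/20.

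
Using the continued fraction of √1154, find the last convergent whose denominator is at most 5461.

√1154 = [33; 1, 32, 1, 66, …] (period length 4).
Convergents:
  p_0/q_0 = 33/1
  p_1/q_1 = 34/1
  p_2/q_2 = 1121/33
  p_3/q_3 = 1155/34
  p_4/q_4 = 77351/2277
  p_5/q_5 = 78506/2311
  p_6/q_6 = 2589543/76229
q_5 = 2311 ≤ 5461 < 76229 = q_6, so the answer is 78506/2311.

78506/2311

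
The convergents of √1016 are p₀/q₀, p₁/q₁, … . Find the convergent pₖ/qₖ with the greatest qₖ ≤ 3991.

113761/3569

√1016 = [31; 1, 6, 1, 62, …] (period length 4).
Convergents:
  p_0/q_0 = 31/1
  p_1/q_1 = 32/1
  p_2/q_2 = 223/7
  p_3/q_3 = 255/8
  p_4/q_4 = 16033/503
  p_5/q_5 = 16288/511
  p_6/q_6 = 113761/3569
  p_7/q_7 = 130049/4080
q_6 = 3569 ≤ 3991 < 4080 = q_7, so the answer is 113761/3569.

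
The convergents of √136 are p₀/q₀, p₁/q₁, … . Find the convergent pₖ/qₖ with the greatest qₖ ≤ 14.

35/3

√136 = [11; 1, 1, 1, 22, …] (period length 4).
Convergents:
  p_0/q_0 = 11/1
  p_1/q_1 = 12/1
  p_2/q_2 = 23/2
  p_3/q_3 = 35/3
  p_4/q_4 = 793/68
q_3 = 3 ≤ 14 < 68 = q_4, so the answer is 35/3.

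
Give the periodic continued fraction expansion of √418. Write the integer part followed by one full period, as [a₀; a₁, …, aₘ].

[20; 2, 4, 20, 4, 2, 40]

a₀ = ⌊√418⌋ = 20.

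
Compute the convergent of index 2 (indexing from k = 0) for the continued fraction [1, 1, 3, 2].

7/4

Using pₖ = aₖpₖ₋₁ + pₖ₋₂, qₖ = aₖqₖ₋₁ + qₖ₋₂ (with p₋₁=1, p₋₂=0, q₋₁=0, q₋₂=1):
  k=0: a=1, p=1, q=1
  k=1: a=1, p=2, q=1
  k=2: a=3, p=7, q=4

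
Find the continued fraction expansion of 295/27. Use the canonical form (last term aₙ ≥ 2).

295 = 10·27 + 25
27 = 1·25 + 2
25 = 12·2 + 1
2 = 2·1 + 0  (stop)
So 295/27 = [10; 1, 12, 2].

[10; 1, 12, 2]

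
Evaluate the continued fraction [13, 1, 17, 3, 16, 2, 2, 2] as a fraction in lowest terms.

Fold from the inside: start with 2/1.
  2 + 1/2 = 5/2
  2 + 2/5 = 12/5
  16 + 5/12 = 197/12
  3 + 12/197 = 603/197
  17 + 197/603 = 10448/603
  1 + 603/10448 = 11051/10448
  13 + 10448/11051 = 154111/11051

154111/11051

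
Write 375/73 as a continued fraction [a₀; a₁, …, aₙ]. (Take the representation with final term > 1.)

[5; 7, 3, 3]

375 = 5·73 + 10
73 = 7·10 + 3
10 = 3·3 + 1
3 = 3·1 + 0  (stop)
So 375/73 = [5; 7, 3, 3].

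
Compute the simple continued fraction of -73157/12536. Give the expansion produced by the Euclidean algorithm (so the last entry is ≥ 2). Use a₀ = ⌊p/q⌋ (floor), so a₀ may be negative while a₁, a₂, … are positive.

-73157 = -6·12536 + 2059
12536 = 6·2059 + 182
2059 = 11·182 + 57
182 = 3·57 + 11
57 = 5·11 + 2
11 = 5·2 + 1
2 = 2·1 + 0  (stop)
So -73157/12536 = [-6; 6, 11, 3, 5, 5, 2].

[-6; 6, 11, 3, 5, 5, 2]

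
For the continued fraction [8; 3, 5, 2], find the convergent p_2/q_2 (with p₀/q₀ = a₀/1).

133/16

Using pₖ = aₖpₖ₋₁ + pₖ₋₂, qₖ = aₖqₖ₋₁ + qₖ₋₂ (with p₋₁=1, p₋₂=0, q₋₁=0, q₋₂=1):
  k=0: a=8, p=8, q=1
  k=1: a=3, p=25, q=3
  k=2: a=5, p=133, q=16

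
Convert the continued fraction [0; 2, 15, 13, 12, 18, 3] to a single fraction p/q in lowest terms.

130773/270220

Fold from the inside: start with 3/1.
  18 + 1/3 = 55/3
  12 + 3/55 = 663/55
  13 + 55/663 = 8674/663
  15 + 663/8674 = 130773/8674
  2 + 8674/130773 = 270220/130773
  0 + 130773/270220 = 130773/270220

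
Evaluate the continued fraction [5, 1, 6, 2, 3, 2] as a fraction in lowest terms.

Using pₖ = aₖpₖ₋₁ + pₖ₋₂ and qₖ = aₖqₖ₋₁ + qₖ₋₂:
  k=0: a=5, p=5, q=1
  k=1: a=1, p=6, q=1
  k=2: a=6, p=41, q=7
  k=3: a=2, p=88, q=15
  k=4: a=3, p=305, q=52
  k=5: a=2, p=698, q=119

698/119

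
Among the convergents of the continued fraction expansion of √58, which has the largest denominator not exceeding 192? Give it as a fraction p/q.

1447/190

√58 = [7; 1, 1, 1, 1, 1, 1, 14, …] (period length 7).
Convergents:
  p_0/q_0 = 7/1
  p_1/q_1 = 8/1
  p_2/q_2 = 15/2
  p_3/q_3 = 23/3
  p_4/q_4 = 38/5
  p_5/q_5 = 61/8
  p_6/q_6 = 99/13
  p_7/q_7 = 1447/190
  p_8/q_8 = 1546/203
q_7 = 190 ≤ 192 < 203 = q_8, so the answer is 1447/190.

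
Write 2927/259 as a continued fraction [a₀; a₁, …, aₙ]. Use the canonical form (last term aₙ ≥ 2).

[11; 3, 3, 8, 3]

2927 = 11×259 + 78
259 = 3×78 + 25
78 = 3×25 + 3
25 = 8×3 + 1
3 = 3×1 + 0  (stop)
So 2927/259 = [11; 3, 3, 8, 3].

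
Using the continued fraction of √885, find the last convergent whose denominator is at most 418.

7110/239

√885 = [29; 1, 2, 1, 58, …] (period length 4).
Convergents:
  p_0/q_0 = 29/1
  p_1/q_1 = 30/1
  p_2/q_2 = 89/3
  p_3/q_3 = 119/4
  p_4/q_4 = 6991/235
  p_5/q_5 = 7110/239
  p_6/q_6 = 21211/713
q_5 = 239 ≤ 418 < 713 = q_6, so the answer is 7110/239.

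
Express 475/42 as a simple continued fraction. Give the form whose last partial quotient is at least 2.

475 = 11×42 + 13
42 = 3×13 + 3
13 = 4×3 + 1
3 = 3×1 + 0  (stop)
So 475/42 = [11; 3, 4, 3].

[11; 3, 4, 3]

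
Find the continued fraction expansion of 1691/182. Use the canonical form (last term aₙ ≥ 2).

1691 = 9×182 + 53
182 = 3×53 + 23
53 = 2×23 + 7
23 = 3×7 + 2
7 = 3×2 + 1
2 = 2×1 + 0  (stop)
So 1691/182 = [9; 3, 2, 3, 3, 2].

[9; 3, 2, 3, 3, 2]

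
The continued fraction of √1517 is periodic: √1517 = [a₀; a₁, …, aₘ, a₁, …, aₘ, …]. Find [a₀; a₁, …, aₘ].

a₀ = ⌊√1517⌋ = 38.
With m₀=0, d₀=1 and mₖ₊₁ = dₖaₖ − mₖ, dₖ₊₁ = (n − mₖ₊₁²)/dₖ, aₖ₊₁ = ⌊(a₀+mₖ₊₁)/dₖ₊₁⌋:
  k=1: m=38, d=73, a=1
  k=2: m=35, d=4, a=18
  k=3: m=37, d=37, a=2
  k=4: m=37, d=4, a=18
  k=5: m=35, d=73, a=1
  k=6: m=38, d=1, a=76
d=1 and a=2a₀=76 at k=6, so the next step gives (m, d) = (38, 73) again — its k=1 value — and the period has length 6.

[38; 1, 18, 2, 18, 1, 76]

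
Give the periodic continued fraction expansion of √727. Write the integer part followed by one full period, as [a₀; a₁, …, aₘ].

a₀ = ⌊√727⌋ = 26.

[26; 1, 25, 1, 52]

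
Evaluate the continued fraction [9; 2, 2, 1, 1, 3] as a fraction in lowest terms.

405/43

Using pₖ = aₖpₖ₋₁ + pₖ₋₂ and qₖ = aₖqₖ₋₁ + qₖ₋₂:
  k=0: a=9, p=9, q=1
  k=1: a=2, p=19, q=2
  k=2: a=2, p=47, q=5
  k=3: a=1, p=66, q=7
  k=4: a=1, p=113, q=12
  k=5: a=3, p=405, q=43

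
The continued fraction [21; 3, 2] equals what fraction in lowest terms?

Fold from the inside: start with 2/1.
  3 + 1/2 = 7/2
  21 + 2/7 = 149/7

149/7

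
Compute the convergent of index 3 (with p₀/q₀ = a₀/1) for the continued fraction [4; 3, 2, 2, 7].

73/17

Using pₖ = aₖpₖ₋₁ + pₖ₋₂, qₖ = aₖqₖ₋₁ + qₖ₋₂ (with p₋₁=1, p₋₂=0, q₋₁=0, q₋₂=1):
  k=0: a=4, p=4, q=1
  k=1: a=3, p=13, q=3
  k=2: a=2, p=30, q=7
  k=3: a=2, p=73, q=17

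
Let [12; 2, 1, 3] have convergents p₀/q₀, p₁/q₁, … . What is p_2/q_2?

37/3

Using pₖ = aₖpₖ₋₁ + pₖ₋₂, qₖ = aₖqₖ₋₁ + qₖ₋₂ (with p₋₁=1, p₋₂=0, q₋₁=0, q₋₂=1):
  k=0: a=12, p=12, q=1
  k=1: a=2, p=25, q=2
  k=2: a=1, p=37, q=3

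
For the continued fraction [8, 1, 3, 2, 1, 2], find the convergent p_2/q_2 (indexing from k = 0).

35/4

Using pₖ = aₖpₖ₋₁ + pₖ₋₂, qₖ = aₖqₖ₋₁ + qₖ₋₂ (with p₋₁=1, p₋₂=0, q₋₁=0, q₋₂=1):
  k=0: a=8, p=8, q=1
  k=1: a=1, p=9, q=1
  k=2: a=3, p=35, q=4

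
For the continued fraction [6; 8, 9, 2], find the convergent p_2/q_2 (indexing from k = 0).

447/73

Using pₖ = aₖpₖ₋₁ + pₖ₋₂, qₖ = aₖqₖ₋₁ + qₖ₋₂ (with p₋₁=1, p₋₂=0, q₋₁=0, q₋₂=1):
  k=0: a=6, p=6, q=1
  k=1: a=8, p=49, q=8
  k=2: a=9, p=447, q=73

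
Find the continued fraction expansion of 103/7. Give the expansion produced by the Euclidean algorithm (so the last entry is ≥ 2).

103 = 14·7 + 5
7 = 1·5 + 2
5 = 2·2 + 1
2 = 2·1 + 0  (stop)
So 103/7 = [14; 1, 2, 2].

[14; 1, 2, 2]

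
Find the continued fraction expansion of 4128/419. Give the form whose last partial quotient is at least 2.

[9; 1, 5, 1, 3, 7, 2]

4128 = 9*419 + 357
419 = 1*357 + 62
357 = 5*62 + 47
62 = 1*47 + 15
47 = 3*15 + 2
15 = 7*2 + 1
2 = 2*1 + 0  (stop)
So 4128/419 = [9; 1, 5, 1, 3, 7, 2].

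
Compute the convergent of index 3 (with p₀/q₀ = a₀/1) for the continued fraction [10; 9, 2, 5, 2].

1051/104

Using pₖ = aₖpₖ₋₁ + pₖ₋₂, qₖ = aₖqₖ₋₁ + qₖ₋₂ (with p₋₁=1, p₋₂=0, q₋₁=0, q₋₂=1):
  k=0: a=10, p=10, q=1
  k=1: a=9, p=91, q=9
  k=2: a=2, p=192, q=19
  k=3: a=5, p=1051, q=104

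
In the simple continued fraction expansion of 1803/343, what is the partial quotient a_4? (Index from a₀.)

1

1803 = 5·343 + 88   →  a_0 = 5
343 = 3·88 + 79   →  a_1 = 3
88 = 1·79 + 9   →  a_2 = 1
79 = 8·9 + 7   →  a_3 = 8
9 = 1·7 + 2   →  a_4 = 1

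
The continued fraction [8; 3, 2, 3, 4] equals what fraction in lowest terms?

854/103

Fold from the inside: start with 4/1.
  3 + 1/4 = 13/4
  2 + 4/13 = 30/13
  3 + 13/30 = 103/30
  8 + 30/103 = 854/103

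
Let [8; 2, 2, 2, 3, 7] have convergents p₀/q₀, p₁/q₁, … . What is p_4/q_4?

Using pₖ = aₖpₖ₋₁ + pₖ₋₂, qₖ = aₖqₖ₋₁ + qₖ₋₂ (with p₋₁=1, p₋₂=0, q₋₁=0, q₋₂=1):
  k=0: a=8, p=8, q=1
  k=1: a=2, p=17, q=2
  k=2: a=2, p=42, q=5
  k=3: a=2, p=101, q=12
  k=4: a=3, p=345, q=41

345/41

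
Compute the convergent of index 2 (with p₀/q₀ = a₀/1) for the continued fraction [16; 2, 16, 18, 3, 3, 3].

Using pₖ = aₖpₖ₋₁ + pₖ₋₂, qₖ = aₖqₖ₋₁ + qₖ₋₂ (with p₋₁=1, p₋₂=0, q₋₁=0, q₋₂=1):
  k=0: a=16, p=16, q=1
  k=1: a=2, p=33, q=2
  k=2: a=16, p=544, q=33

544/33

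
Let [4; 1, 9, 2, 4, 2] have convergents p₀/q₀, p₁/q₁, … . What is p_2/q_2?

49/10

Using pₖ = aₖpₖ₋₁ + pₖ₋₂, qₖ = aₖqₖ₋₁ + qₖ₋₂ (with p₋₁=1, p₋₂=0, q₋₁=0, q₋₂=1):
  k=0: a=4, p=4, q=1
  k=1: a=1, p=5, q=1
  k=2: a=9, p=49, q=10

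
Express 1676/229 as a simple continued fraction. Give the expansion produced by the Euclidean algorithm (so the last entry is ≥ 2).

[7; 3, 7, 3, 3]

1676 = 7*229 + 73
229 = 3*73 + 10
73 = 7*10 + 3
10 = 3*3 + 1
3 = 3*1 + 0  (stop)
So 1676/229 = [7; 3, 7, 3, 3].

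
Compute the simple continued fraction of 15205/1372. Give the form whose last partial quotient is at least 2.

15205 = 11·1372 + 113
1372 = 12·113 + 16
113 = 7·16 + 1
16 = 16·1 + 0  (stop)
So 15205/1372 = [11; 12, 7, 16].

[11; 12, 7, 16]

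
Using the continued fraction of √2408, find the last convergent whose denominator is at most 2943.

67375/1373

√2408 = [49; 14, 98, …] (period length 2).
Convergents:
  p_0/q_0 = 49/1
  p_1/q_1 = 687/14
  p_2/q_2 = 67375/1373
  p_3/q_3 = 943937/19236
q_2 = 1373 ≤ 2943 < 19236 = q_3, so the answer is 67375/1373.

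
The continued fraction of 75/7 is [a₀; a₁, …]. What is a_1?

1

75 = 10·7 + 5   →  a_0 = 10
7 = 1·5 + 2   →  a_1 = 1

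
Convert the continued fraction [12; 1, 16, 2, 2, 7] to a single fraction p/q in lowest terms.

8335/644

Fold from the inside: start with 7/1.
  2 + 1/7 = 15/7
  2 + 7/15 = 37/15
  16 + 15/37 = 607/37
  1 + 37/607 = 644/607
  12 + 607/644 = 8335/644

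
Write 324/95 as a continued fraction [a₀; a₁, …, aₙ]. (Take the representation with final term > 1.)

324 = 3×95 + 39
95 = 2×39 + 17
39 = 2×17 + 5
17 = 3×5 + 2
5 = 2×2 + 1
2 = 2×1 + 0  (stop)
So 324/95 = [3; 2, 2, 3, 2, 2].

[3; 2, 2, 3, 2, 2]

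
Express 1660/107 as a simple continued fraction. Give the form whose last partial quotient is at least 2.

[15; 1, 1, 17, 3]

1660 = 15·107 + 55
107 = 1·55 + 52
55 = 1·52 + 3
52 = 17·3 + 1
3 = 3·1 + 0  (stop)
So 1660/107 = [15; 1, 1, 17, 3].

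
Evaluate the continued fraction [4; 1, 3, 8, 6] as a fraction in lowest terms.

Fold from the inside: start with 6/1.
  8 + 1/6 = 49/6
  3 + 6/49 = 153/49
  1 + 49/153 = 202/153
  4 + 153/202 = 961/202

961/202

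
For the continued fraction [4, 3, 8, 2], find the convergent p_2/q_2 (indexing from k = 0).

Using pₖ = aₖpₖ₋₁ + pₖ₋₂, qₖ = aₖqₖ₋₁ + qₖ₋₂ (with p₋₁=1, p₋₂=0, q₋₁=0, q₋₂=1):
  k=0: a=4, p=4, q=1
  k=1: a=3, p=13, q=3
  k=2: a=8, p=108, q=25

108/25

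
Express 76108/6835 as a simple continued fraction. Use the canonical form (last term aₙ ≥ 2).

76108 = 11×6835 + 923
6835 = 7×923 + 374
923 = 2×374 + 175
374 = 2×175 + 24
175 = 7×24 + 7
24 = 3×7 + 3
7 = 2×3 + 1
3 = 3×1 + 0  (stop)
So 76108/6835 = [11; 7, 2, 2, 7, 3, 2, 3].

[11; 7, 2, 2, 7, 3, 2, 3]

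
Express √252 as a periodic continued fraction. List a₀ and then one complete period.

a₀ = ⌊√252⌋ = 15.
With m₀=0, d₀=1 and mₖ₊₁ = dₖaₖ − mₖ, dₖ₊₁ = (n − mₖ₊₁²)/dₖ, aₖ₊₁ = ⌊(a₀+mₖ₊₁)/dₖ₊₁⌋:
  k=1: m=15, d=27, a=1
  k=2: m=12, d=4, a=6
  k=3: m=12, d=27, a=1
  k=4: m=15, d=1, a=30
d=1 and a=2a₀=30 at k=4, so the next step gives (m, d) = (15, 27) again — its k=1 value — and the period has length 4.

[15; 1, 6, 1, 30]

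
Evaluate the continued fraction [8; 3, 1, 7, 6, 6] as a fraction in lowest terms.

9670/1171

Fold from the inside: start with 6/1.
  6 + 1/6 = 37/6
  7 + 6/37 = 265/37
  1 + 37/265 = 302/265
  3 + 265/302 = 1171/302
  8 + 302/1171 = 9670/1171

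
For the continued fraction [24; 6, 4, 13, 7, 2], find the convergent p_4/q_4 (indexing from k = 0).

Using pₖ = aₖpₖ₋₁ + pₖ₋₂, qₖ = aₖqₖ₋₁ + qₖ₋₂ (with p₋₁=1, p₋₂=0, q₋₁=0, q₋₂=1):
  k=0: a=24, p=24, q=1
  k=1: a=6, p=145, q=6
  k=2: a=4, p=604, q=25
  k=3: a=13, p=7997, q=331
  k=4: a=7, p=56583, q=2342

56583/2342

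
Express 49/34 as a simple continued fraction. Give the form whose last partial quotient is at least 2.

[1; 2, 3, 1, 3]

49 = 1×34 + 15
34 = 2×15 + 4
15 = 3×4 + 3
4 = 1×3 + 1
3 = 3×1 + 0  (stop)
So 49/34 = [1; 2, 3, 1, 3].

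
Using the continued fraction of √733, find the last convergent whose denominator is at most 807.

√733 = [27; 13, 1, 1, 13, 54, …] (period length 5).
Convergents:
  p_0/q_0 = 27/1
  p_1/q_1 = 352/13
  p_2/q_2 = 379/14
  p_3/q_3 = 731/27
  p_4/q_4 = 9882/365
  p_5/q_5 = 534359/19737
q_4 = 365 ≤ 807 < 19737 = q_5, so the answer is 9882/365.

9882/365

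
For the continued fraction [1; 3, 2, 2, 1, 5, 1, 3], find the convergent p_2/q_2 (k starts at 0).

Using pₖ = aₖpₖ₋₁ + pₖ₋₂, qₖ = aₖqₖ₋₁ + qₖ₋₂ (with p₋₁=1, p₋₂=0, q₋₁=0, q₋₂=1):
  k=0: a=1, p=1, q=1
  k=1: a=3, p=4, q=3
  k=2: a=2, p=9, q=7

9/7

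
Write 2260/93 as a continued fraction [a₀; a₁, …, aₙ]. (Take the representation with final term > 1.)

2260 = 24*93 + 28
93 = 3*28 + 9
28 = 3*9 + 1
9 = 9*1 + 0  (stop)
So 2260/93 = [24; 3, 3, 9].

[24; 3, 3, 9]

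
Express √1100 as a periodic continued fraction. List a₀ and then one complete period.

a₀ = ⌊√1100⌋ = 33.

[33; 6, 66]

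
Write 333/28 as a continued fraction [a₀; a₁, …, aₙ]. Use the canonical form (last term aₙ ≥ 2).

333 = 11×28 + 25
28 = 1×25 + 3
25 = 8×3 + 1
3 = 3×1 + 0  (stop)
So 333/28 = [11; 1, 8, 3].

[11; 1, 8, 3]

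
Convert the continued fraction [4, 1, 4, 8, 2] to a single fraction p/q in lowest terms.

Fold from the inside: start with 2/1.
  8 + 1/2 = 17/2
  4 + 2/17 = 70/17
  1 + 17/70 = 87/70
  4 + 70/87 = 418/87

418/87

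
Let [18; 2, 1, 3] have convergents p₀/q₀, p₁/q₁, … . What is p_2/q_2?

55/3

Using pₖ = aₖpₖ₋₁ + pₖ₋₂, qₖ = aₖqₖ₋₁ + qₖ₋₂ (with p₋₁=1, p₋₂=0, q₋₁=0, q₋₂=1):
  k=0: a=18, p=18, q=1
  k=1: a=2, p=37, q=2
  k=2: a=1, p=55, q=3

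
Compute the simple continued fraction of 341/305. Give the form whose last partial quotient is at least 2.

[1; 8, 2, 8, 2]

341 = 1·305 + 36
305 = 8·36 + 17
36 = 2·17 + 2
17 = 8·2 + 1
2 = 2·1 + 0  (stop)
So 341/305 = [1; 8, 2, 8, 2].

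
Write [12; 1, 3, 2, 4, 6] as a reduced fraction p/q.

Using pₖ = aₖpₖ₋₁ + pₖ₋₂ and qₖ = aₖqₖ₋₁ + qₖ₋₂:
  k=0: a=12, p=12, q=1
  k=1: a=1, p=13, q=1
  k=2: a=3, p=51, q=4
  k=3: a=2, p=115, q=9
  k=4: a=4, p=511, q=40
  k=5: a=6, p=3181, q=249

3181/249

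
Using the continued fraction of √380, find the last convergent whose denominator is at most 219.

3041/156

√380 = [19; 2, 38, …] (period length 2).
Convergents:
  p_0/q_0 = 19/1
  p_1/q_1 = 39/2
  p_2/q_2 = 1501/77
  p_3/q_3 = 3041/156
  p_4/q_4 = 117059/6005
q_3 = 156 ≤ 219 < 6005 = q_4, so the answer is 3041/156.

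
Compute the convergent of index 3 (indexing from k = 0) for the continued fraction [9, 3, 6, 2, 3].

Using pₖ = aₖpₖ₋₁ + pₖ₋₂, qₖ = aₖqₖ₋₁ + qₖ₋₂ (with p₋₁=1, p₋₂=0, q₋₁=0, q₋₂=1):
  k=0: a=9, p=9, q=1
  k=1: a=3, p=28, q=3
  k=2: a=6, p=177, q=19
  k=3: a=2, p=382, q=41

382/41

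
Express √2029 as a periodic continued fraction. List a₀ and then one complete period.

[45; 22, 1, 1, 22, 90]

a₀ = ⌊√2029⌋ = 45.
With m₀=0, d₀=1 and mₖ₊₁ = dₖaₖ − mₖ, dₖ₊₁ = (n − mₖ₊₁²)/dₖ, aₖ₊₁ = ⌊(a₀+mₖ₊₁)/dₖ₊₁⌋:
  k=1: m=45, d=4, a=22
  k=2: m=43, d=45, a=1
  k=3: m=2, d=45, a=1
  k=4: m=43, d=4, a=22
  k=5: m=45, d=1, a=90
d=1 and a=2a₀=90 at k=5, so the next step gives (m, d) = (45, 4) again — its k=1 value — and the period has length 5.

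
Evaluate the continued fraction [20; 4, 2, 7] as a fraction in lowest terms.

Using pₖ = aₖpₖ₋₁ + pₖ₋₂ and qₖ = aₖqₖ₋₁ + qₖ₋₂:
  k=0: a=20, p=20, q=1
  k=1: a=4, p=81, q=4
  k=2: a=2, p=182, q=9
  k=3: a=7, p=1355, q=67

1355/67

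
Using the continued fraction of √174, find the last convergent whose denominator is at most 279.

1451/110

√174 = [13; 5, 4, 5, 26, …] (period length 4).
Convergents:
  p_0/q_0 = 13/1
  p_1/q_1 = 66/5
  p_2/q_2 = 277/21
  p_3/q_3 = 1451/110
  p_4/q_4 = 38003/2881
q_3 = 110 ≤ 279 < 2881 = q_4, so the answer is 1451/110.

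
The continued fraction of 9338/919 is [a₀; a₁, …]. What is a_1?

9338 = 10·919 + 148   →  a_0 = 10
919 = 6·148 + 31   →  a_1 = 6

6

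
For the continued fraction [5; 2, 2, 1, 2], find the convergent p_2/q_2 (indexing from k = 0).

Using pₖ = aₖpₖ₋₁ + pₖ₋₂, qₖ = aₖqₖ₋₁ + qₖ₋₂ (with p₋₁=1, p₋₂=0, q₋₁=0, q₋₂=1):
  k=0: a=5, p=5, q=1
  k=1: a=2, p=11, q=2
  k=2: a=2, p=27, q=5

27/5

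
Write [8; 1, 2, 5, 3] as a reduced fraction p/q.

443/51

Using pₖ = aₖpₖ₋₁ + pₖ₋₂ and qₖ = aₖqₖ₋₁ + qₖ₋₂:
  k=0: a=8, p=8, q=1
  k=1: a=1, p=9, q=1
  k=2: a=2, p=26, q=3
  k=3: a=5, p=139, q=16
  k=4: a=3, p=443, q=51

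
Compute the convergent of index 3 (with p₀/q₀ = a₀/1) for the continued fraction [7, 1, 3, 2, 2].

70/9

Using pₖ = aₖpₖ₋₁ + pₖ₋₂, qₖ = aₖqₖ₋₁ + qₖ₋₂ (with p₋₁=1, p₋₂=0, q₋₁=0, q₋₂=1):
  k=0: a=7, p=7, q=1
  k=1: a=1, p=8, q=1
  k=2: a=3, p=31, q=4
  k=3: a=2, p=70, q=9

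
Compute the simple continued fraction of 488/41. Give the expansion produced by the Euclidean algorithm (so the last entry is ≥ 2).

488 = 11·41 + 37
41 = 1·37 + 4
37 = 9·4 + 1
4 = 4·1 + 0  (stop)
So 488/41 = [11; 1, 9, 4].

[11; 1, 9, 4]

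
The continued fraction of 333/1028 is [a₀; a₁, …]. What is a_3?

2

333 = 0·1028 + 333   →  a_0 = 0
1028 = 3·333 + 29   →  a_1 = 3
333 = 11·29 + 14   →  a_2 = 11
29 = 2·14 + 1   →  a_3 = 2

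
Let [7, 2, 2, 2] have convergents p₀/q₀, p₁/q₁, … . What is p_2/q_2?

37/5

Using pₖ = aₖpₖ₋₁ + pₖ₋₂, qₖ = aₖqₖ₋₁ + qₖ₋₂ (with p₋₁=1, p₋₂=0, q₋₁=0, q₋₂=1):
  k=0: a=7, p=7, q=1
  k=1: a=2, p=15, q=2
  k=2: a=2, p=37, q=5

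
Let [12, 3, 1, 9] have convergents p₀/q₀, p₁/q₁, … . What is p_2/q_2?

49/4

Using pₖ = aₖpₖ₋₁ + pₖ₋₂, qₖ = aₖqₖ₋₁ + qₖ₋₂ (with p₋₁=1, p₋₂=0, q₋₁=0, q₋₂=1):
  k=0: a=12, p=12, q=1
  k=1: a=3, p=37, q=3
  k=2: a=1, p=49, q=4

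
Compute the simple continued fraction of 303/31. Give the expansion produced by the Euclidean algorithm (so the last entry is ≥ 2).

[9; 1, 3, 2, 3]

303 = 9×31 + 24
31 = 1×24 + 7
24 = 3×7 + 3
7 = 2×3 + 1
3 = 3×1 + 0  (stop)
So 303/31 = [9; 1, 3, 2, 3].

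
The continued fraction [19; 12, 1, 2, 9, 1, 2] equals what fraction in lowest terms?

21769/1141

Fold from the inside: start with 2/1.
  1 + 1/2 = 3/2
  9 + 2/3 = 29/3
  2 + 3/29 = 61/29
  1 + 29/61 = 90/61
  12 + 61/90 = 1141/90
  19 + 90/1141 = 21769/1141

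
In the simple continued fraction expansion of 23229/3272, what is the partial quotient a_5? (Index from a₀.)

2

23229 = 7·3272 + 325   →  a_0 = 7
3272 = 10·325 + 22   →  a_1 = 10
325 = 14·22 + 17   →  a_2 = 14
22 = 1·17 + 5   →  a_3 = 1
17 = 3·5 + 2   →  a_4 = 3
5 = 2·2 + 1   →  a_5 = 2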